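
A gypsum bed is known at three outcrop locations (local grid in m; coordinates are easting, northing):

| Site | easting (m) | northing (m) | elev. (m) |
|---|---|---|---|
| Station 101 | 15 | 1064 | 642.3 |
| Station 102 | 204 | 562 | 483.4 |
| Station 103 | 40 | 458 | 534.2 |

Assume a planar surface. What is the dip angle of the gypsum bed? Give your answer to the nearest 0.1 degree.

Let the plane be z = a·easting + b·northing + c.
Station 102−Station 101: 189a − 502b = −158.9;  Station 103−Station 101: 25a − 606b = −108.1.
Solving gives a = −0.41210, b = 0.16138.
Gradient magnitude |∇z| = √(a² + b²) = √(0.16982 + 0.02604) = 0.44257.
True dip = arctan(0.44257) = 23.9°, dipping toward ESE (azimuth ≈ 111°).

23.9°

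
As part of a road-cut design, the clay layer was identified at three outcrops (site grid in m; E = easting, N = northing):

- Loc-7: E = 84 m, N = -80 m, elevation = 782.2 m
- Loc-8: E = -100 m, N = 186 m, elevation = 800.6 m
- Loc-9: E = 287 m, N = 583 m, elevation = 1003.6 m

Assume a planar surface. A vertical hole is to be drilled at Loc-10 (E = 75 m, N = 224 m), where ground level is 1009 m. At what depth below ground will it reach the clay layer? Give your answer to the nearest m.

Let the plane be z = a·E + b·N + c.
Loc-8−Loc-7: −184a + 266b = 18.4;  Loc-9−Loc-7: 203a + 663b = 221.4.
Solving gives a = 0.26532, b = 0.25270.
Then c = 782.2 − a·84 − b·-80 = 780.13.
At (75, 224): z_contact = 19.9 + 56.6 + 780.13 = 856.6 m.
Depth below ground = 1009 − 856.6 = 152 m.

152 m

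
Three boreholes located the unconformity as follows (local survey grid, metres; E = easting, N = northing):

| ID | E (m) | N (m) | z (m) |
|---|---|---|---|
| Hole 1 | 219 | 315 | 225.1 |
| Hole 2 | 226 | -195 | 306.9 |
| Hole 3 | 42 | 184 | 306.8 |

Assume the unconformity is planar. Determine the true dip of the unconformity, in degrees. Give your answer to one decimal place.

20.7°

Let the plane be z = a·E + b·N + c.
Hole 2−Hole 1: 7a − 510b = 81.8;  Hole 3−Hole 1: −177a − 131b = 81.7.
Solving gives a = −0.33943, b = −0.16505.
Gradient magnitude |∇z| = √(a² + b²) = √(0.11521 + 0.02724) = 0.37743.
True dip = arctan(0.37743) = 20.7°, dipping toward ENE (azimuth ≈ 064°).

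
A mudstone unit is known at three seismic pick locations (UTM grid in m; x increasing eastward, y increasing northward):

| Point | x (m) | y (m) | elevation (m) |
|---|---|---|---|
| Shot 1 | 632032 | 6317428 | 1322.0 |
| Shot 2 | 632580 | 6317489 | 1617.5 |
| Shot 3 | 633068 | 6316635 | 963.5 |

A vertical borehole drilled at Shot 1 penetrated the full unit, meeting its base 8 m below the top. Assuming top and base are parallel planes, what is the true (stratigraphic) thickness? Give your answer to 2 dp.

5.39 m

Let the plane be z = a·x + b·y + c.
Shot 2−Shot 1: 548a + 61b = 295.5;  Shot 3−Shot 1: 1036a − 793b = −358.5.
Solving gives a = 0.42684, b = 1.00972.
|∇z| = √(a²+b²) = 1.09623, so dip δ = arctan(1.09623) = 47.63°.
True thickness = vertical thickness × cos δ = 8 × cos 47.63° = 5.39 m.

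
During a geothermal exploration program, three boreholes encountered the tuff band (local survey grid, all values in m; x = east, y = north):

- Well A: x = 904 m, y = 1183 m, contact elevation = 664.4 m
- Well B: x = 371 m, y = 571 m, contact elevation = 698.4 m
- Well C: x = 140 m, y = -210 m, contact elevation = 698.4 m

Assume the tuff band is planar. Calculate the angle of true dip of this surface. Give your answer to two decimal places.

Let the plane be z = a·x + b·y + c.
Well B−Well A: −533a − 612b = 34;  Well C−Well A: −764a − 1393b = 34.
Solving gives a = −0.09659, b = 0.02857.
Gradient magnitude |∇z| = √(a² + b²) = √(0.00933 + 0.00082) = 0.10073.
True dip = arctan(0.10073) = 5.75°, dipping toward ESE (azimuth ≈ 106°).

5.75°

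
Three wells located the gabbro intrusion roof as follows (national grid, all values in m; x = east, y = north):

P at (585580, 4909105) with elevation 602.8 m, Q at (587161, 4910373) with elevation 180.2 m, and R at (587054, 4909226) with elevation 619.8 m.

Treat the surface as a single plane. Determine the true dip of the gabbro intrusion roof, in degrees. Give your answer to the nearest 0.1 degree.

21.3°

Let the plane be z = a·x + b·y + c.
Q−P: 1581a + 1268b = −422.6;  R−P: 1474a + 121b = 17.
Solving gives a = 0.04333, b = −0.38730.
Gradient magnitude |∇z| = √(a² + b²) = √(0.00188 + 0.15000) = 0.38972.
True dip = arctan(0.38972) = 21.3°, dipping toward N (azimuth ≈ 354°).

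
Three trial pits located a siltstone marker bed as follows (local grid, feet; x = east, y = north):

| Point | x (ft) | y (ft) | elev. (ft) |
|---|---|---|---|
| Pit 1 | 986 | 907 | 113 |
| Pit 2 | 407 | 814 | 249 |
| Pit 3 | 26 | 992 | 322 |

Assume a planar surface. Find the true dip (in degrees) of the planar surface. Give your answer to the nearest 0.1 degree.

Two edge vectors: Pit 1→Pit 2 = (-579, -93, 136), Pit 1→Pit 3 = (-960, 85, 209).
Normal n = (Pit 1→Pit 2) × (Pit 1→Pit 3) = (-30997, -9549, -138495).
So ∂z/∂x = −n_x/n_z = −0.22381 and ∂z/∂y = −n_y/n_z = −0.06895.
Gradient magnitude |∇z| = √(a² + b²) = √(0.05009 + 0.00475) = 0.23419.
True dip = arctan(0.23419) = 13.2°, dipping toward ENE (azimuth ≈ 073°).

13.2°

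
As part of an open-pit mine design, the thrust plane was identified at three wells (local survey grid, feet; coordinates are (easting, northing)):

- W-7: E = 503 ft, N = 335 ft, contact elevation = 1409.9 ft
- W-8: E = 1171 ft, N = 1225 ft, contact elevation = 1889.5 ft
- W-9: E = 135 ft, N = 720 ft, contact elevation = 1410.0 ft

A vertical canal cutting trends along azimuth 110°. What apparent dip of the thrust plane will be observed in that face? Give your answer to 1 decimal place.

Let the plane be z = a·E + b·N + c.
W-8−W-7: 668a + 890b = 479.6;  W-9−W-7: −368a + 385b = 0.1.
Solving gives a = 0.31564, b = 0.30197.
Unit vector along 110° is (sin 110°, cos 110°) = (0.9397, -0.3420).
Slope in that direction = a·(0.9397) + b·(-0.3420) = 0.19333.
Apparent dip = arctan|0.19333| = 10.9° (true dip is 23.6°, so apparent ≤ true as expected).

10.9°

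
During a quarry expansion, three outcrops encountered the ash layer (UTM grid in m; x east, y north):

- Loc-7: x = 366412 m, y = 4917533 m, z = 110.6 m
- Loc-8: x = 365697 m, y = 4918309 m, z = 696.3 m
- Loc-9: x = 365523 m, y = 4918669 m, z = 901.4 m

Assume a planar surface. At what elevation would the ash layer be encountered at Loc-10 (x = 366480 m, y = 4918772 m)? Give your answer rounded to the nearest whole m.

535 m

Two edge vectors: Loc-7→Loc-8 = (-715, 776, 585.7), Loc-7→Loc-9 = (-889, 1136, 790.8).
Normal n = (Loc-7→Loc-8) × (Loc-7→Loc-9) = (-51694.4, 44734.7, -122376).
So ∂z/∂x = −n_x/n_z = −0.42242270 and ∂z/∂y = −n_y/n_z = 0.36555125.
Intercept c from Loc-7: 110.6 + 154780.75 − 1797610.34 = −1642719.00.
At (366480, 4918772): z = −154809.5 + 1798063.3 − 1642719.00 = 534.8 m.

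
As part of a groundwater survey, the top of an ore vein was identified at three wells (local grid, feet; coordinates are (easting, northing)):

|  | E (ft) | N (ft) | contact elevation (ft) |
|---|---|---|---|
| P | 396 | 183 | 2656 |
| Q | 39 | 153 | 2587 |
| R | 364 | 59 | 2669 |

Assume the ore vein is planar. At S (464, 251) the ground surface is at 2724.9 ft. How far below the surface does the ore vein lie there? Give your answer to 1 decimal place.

65.6 ft

Let the plane be z = a·E + b·N + c.
Q−P: −357a − 30b = −69;  R−P: −32a − 124b = 13.
Solving gives a = 0.20657, b = −0.15815.
Then c = 2656 − a·396 − b·183 = 2603.14.
At (464, 251): z_contact = 95.85 − 39.69 + 2603.14 = 2659.29 ft.
Depth below ground = 2724.9 − 2659.29 = 65.6 ft.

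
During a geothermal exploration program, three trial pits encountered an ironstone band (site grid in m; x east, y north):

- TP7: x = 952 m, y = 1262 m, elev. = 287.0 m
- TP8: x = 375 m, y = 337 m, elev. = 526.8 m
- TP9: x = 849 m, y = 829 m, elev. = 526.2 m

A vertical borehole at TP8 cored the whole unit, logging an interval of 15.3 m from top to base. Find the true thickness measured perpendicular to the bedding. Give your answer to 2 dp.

10.52 m

Two edge vectors: TP7→TP8 = (-577, -925, 239.8), TP7→TP9 = (-103, -433, 239.2).
Normal n = (TP7→TP8) × (TP7→TP9) = (-117426.6, 113319, 154566).
So ∂z/∂x = −n_x/n_z = 0.75972 and ∂z/∂y = −n_y/n_z = −0.73314.
|∇z| = √(a²+b²) = 1.05578, so dip δ = arctan(1.05578) = 46.55°.
True thickness = vertical thickness × cos δ = 15.3 × cos 46.55° = 10.52 m.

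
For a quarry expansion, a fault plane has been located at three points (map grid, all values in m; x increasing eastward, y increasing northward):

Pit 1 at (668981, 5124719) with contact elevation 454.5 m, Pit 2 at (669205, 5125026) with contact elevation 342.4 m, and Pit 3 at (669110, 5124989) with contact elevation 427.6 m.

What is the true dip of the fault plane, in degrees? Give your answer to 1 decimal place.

48.5°

Two edge vectors: Pit 1→Pit 2 = (224, 307, -112.1), Pit 1→Pit 3 = (129, 270, -26.9).
Normal n = (Pit 1→Pit 2) × (Pit 1→Pit 3) = (22008.7, -8435.3, 20877).
So ∂z/∂x = −n_x/n_z = −1.05421 and ∂z/∂y = −n_y/n_z = 0.40405.
Gradient magnitude |∇z| = √(a² + b²) = √(1.11135 + 0.16325) = 1.12899.
True dip = arctan(1.12899) = 48.5°, dipping toward ESE (azimuth ≈ 111°).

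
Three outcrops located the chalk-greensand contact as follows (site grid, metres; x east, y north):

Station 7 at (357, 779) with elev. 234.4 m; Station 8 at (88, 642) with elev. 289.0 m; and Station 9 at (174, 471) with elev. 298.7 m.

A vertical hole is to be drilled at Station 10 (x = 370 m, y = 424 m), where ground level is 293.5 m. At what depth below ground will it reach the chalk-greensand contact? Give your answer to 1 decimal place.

16.0 m

Two edge vectors: Station 7→Station 8 = (-269, -137, 54.6), Station 7→Station 9 = (-183, -308, 64.3).
Normal n = (Station 7→Station 8) × (Station 7→Station 9) = (8007.7, 7304.9, 57781).
So ∂z/∂x = −n_x/n_z = −0.13859 and ∂z/∂y = −n_y/n_z = −0.12642.
Intercept c from Station 7: 234.4 + 49.48 + 98.48 = 382.36.
At (370, 424): z_contact = −51.28 − 53.60 + 382.36 = 277.48 m.
Depth below ground = 293.5 − 277.48 = 16.0 m.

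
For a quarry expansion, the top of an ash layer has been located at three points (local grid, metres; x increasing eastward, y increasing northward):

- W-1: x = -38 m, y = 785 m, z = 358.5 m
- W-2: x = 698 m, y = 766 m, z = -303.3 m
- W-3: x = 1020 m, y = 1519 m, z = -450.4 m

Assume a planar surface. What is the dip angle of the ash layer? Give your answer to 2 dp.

42.42°

Two edge vectors: W-1→W-2 = (736, -19, -661.8), W-1→W-3 = (1058, 734, -808.9).
Normal n = (W-1→W-2) × (W-1→W-3) = (501130.3, -104834, 560326).
So ∂z/∂x = −n_x/n_z = −0.89435 and ∂z/∂y = −n_y/n_z = 0.18709.
Gradient magnitude |∇z| = √(a² + b²) = √(0.79987 + 0.03500) = 0.91371.
True dip = arctan(0.91371) = 42.42°, dipping toward ESE (azimuth ≈ 102°).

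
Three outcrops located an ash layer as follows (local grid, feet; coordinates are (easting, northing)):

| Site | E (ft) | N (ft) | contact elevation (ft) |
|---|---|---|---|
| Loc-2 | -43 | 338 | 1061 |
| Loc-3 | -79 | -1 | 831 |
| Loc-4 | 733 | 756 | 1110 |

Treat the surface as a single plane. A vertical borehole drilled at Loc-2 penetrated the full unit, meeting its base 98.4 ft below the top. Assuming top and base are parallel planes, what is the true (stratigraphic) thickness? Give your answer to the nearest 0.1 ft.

77.5 ft

Let the plane be z = a·E + b·N + c.
Loc-3−Loc-2: −36a − 339b = −230;  Loc-4−Loc-2: 776a + 418b = 49.
Solving gives a = −0.32066, b = 0.71252.
|∇z| = √(a²+b²) = 0.78135, so dip δ = arctan(0.78135) = 38.00°.
True thickness = vertical thickness × cos δ = 98.4 × cos 38.00° = 77.5 ft.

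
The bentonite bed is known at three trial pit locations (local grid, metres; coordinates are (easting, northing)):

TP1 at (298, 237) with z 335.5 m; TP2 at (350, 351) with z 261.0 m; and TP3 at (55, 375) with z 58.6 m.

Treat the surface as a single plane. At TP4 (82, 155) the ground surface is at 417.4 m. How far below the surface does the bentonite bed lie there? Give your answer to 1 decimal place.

137.3 m

Let the plane be z = a·E + b·N + c.
TP2−TP1: 52a + 114b = −74.5;  TP3−TP1: −243a + 138b = −276.9.
Solving gives a = 0.61029, b = −0.93189.
Then c = 335.5 − a·298 − b·237 = 374.49.
At (82, 155): z_contact = 50.04 − 144.44 + 374.49 = 280.09 m.
Depth below ground = 417.4 − 280.09 = 137.3 m.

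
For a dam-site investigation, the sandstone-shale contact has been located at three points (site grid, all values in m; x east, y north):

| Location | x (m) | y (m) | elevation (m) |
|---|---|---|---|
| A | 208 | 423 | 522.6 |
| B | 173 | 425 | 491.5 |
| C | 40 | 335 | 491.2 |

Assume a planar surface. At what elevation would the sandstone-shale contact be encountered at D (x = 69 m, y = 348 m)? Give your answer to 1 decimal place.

Two edge vectors: A→B = (-35, 2, -31.1), A→C = (-168, -88, -31.4).
Normal n = (A→B) × (A→C) = (-2799.6, 4125.8, 3416).
So ∂z/∂x = −n_x/n_z = 0.81956 and ∂z/∂y = −n_y/n_z = −1.20779.
Intercept c from A: 522.6 − 170.47 + 510.89 = 863.03.
At (69, 348): z = 56.5 − 420.3 + 863.03 = 499.3 m.

499.3 m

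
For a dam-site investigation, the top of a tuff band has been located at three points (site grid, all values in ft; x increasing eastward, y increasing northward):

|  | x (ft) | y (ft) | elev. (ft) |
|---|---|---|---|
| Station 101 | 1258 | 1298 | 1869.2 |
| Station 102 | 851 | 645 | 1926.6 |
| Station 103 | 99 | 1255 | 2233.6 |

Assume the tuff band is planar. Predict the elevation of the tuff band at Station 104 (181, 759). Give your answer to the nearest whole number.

2153 ft

Let the plane be z = a·x + b·y + c.
Station 102−Station 101: −407a − 653b = 57.4;  Station 103−Station 101: −1159a − 43b = 364.4.
Solving gives a = −0.31851, b = 0.11062.
Then c = 1869.2 − a·1258 − b·1298 = 2126.30.
At (181, 759): z = −57.7 + 84.0 + 2126.30 = 2152.6 ft.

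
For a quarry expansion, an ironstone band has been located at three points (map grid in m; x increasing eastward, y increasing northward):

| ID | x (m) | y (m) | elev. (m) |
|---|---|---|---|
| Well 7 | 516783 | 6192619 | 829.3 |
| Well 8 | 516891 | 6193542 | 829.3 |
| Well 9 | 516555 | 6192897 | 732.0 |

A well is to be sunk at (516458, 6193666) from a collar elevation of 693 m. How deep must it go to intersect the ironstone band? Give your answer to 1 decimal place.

Two edge vectors: Well 7→Well 8 = (108, 923, 0), Well 7→Well 9 = (-228, 278, -97.3).
Normal n = (Well 7→Well 8) × (Well 7→Well 9) = (-89807.9, 10508.4, 240468).
So ∂z/∂x = −n_x/n_z = 0.373471314 and ∂z/∂y = −n_y/n_z = −0.043699785.
Intercept c from Well 7: 829.3 − 193003.63 + 270616.12 = 78441.80.
At (516458, 6193666): z_contact = 192882.25 − 270661.88 + 78441.80 = 662.17 m.
Depth below ground = 693 − 662.17 = 30.8 m.

30.8 m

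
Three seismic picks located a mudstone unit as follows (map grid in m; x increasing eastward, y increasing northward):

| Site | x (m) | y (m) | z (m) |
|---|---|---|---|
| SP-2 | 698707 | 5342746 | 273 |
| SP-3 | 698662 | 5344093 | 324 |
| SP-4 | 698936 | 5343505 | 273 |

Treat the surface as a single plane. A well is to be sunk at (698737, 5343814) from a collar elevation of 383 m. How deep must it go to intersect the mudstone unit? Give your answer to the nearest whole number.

77 m

Let the plane be z = a·x + b·y + c.
SP-3−SP-2: −45a + 1347b = 51;  SP-4−SP-2: 229a + 759b = 0.
Solving gives a = −0.11298005, b = 0.03408753.
Then c = 273 − a·698707 − b·5342746 = −102908.04.
At (698737, 5343814): z_contact = −78943.3 + 182157.4 − 102908.04 = 306.0 m.
Depth below ground = 383 − 306.0 = 77 m.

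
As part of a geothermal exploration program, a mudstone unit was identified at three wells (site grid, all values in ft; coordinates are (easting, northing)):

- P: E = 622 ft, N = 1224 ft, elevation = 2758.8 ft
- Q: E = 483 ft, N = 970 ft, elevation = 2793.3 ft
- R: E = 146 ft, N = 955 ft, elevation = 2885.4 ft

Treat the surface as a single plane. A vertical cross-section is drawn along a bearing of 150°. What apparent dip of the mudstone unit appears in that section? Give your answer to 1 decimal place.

8.5°

Two edge vectors: P→Q = (-139, -254, 34.5), P→R = (-476, -269, 126.6).
Normal n = (P→Q) × (P→R) = (-22875.9, 1175.4, -83513).
So ∂z/∂E = −n_x/n_z = −0.27392 and ∂z/∂N = −n_y/n_z = 0.01407.
Unit vector along 150° is (sin 150°, cos 150°) = (0.5000, -0.8660).
Slope in that direction = a·(0.5000) + b·(-0.8660) = −0.14915.
Apparent dip = arctan|0.14915| = 8.5° (true dip is 15.3°, so apparent ≤ true as expected).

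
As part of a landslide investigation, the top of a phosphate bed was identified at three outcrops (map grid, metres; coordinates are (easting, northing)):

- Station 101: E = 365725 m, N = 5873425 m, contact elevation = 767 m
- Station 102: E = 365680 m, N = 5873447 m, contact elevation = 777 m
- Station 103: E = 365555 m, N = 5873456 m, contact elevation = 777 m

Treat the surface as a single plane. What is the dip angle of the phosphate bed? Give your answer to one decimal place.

Let the plane be z = a·E + b·N + c.
Station 102−Station 101: −45a + 22b = 10;  Station 103−Station 101: −170a + 31b = 10.
Solving gives a = 0.03838, b = 0.53305.
Gradient magnitude |∇z| = √(a² + b²) = √(0.00147 + 0.28414) = 0.53443.
True dip = arctan(0.53443) = 28.1°, dipping toward S (azimuth ≈ 184°).

28.1°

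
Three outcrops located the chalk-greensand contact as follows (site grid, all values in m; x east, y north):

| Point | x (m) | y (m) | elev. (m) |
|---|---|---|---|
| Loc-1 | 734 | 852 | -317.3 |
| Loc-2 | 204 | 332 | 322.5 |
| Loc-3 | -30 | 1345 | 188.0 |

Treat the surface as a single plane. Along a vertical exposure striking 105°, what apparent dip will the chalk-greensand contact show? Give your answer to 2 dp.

Two edge vectors: Loc-1→Loc-2 = (-530, -520, 639.8), Loc-1→Loc-3 = (-764, 493, 505.3).
Normal n = (Loc-1→Loc-2) × (Loc-1→Loc-3) = (-578177.4, -220998.2, -658570).
So ∂z/∂x = −n_x/n_z = −0.87793 and ∂z/∂y = −n_y/n_z = −0.33557.
Unit vector along 105° is (sin 105°, cos 105°) = (0.9659, -0.2588).
Slope in that direction = a·(0.9659) + b·(-0.2588) = −0.76116.
Apparent dip = arctan|0.76116| = 37.28° (true dip is 43.2°, so apparent ≤ true as expected).

37.28°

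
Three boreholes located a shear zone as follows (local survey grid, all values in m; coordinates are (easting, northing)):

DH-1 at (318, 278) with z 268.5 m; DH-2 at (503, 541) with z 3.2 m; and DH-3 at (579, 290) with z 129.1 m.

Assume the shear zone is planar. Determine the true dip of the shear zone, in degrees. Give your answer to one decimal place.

39.6°

Two edge vectors: DH-1→DH-2 = (185, 263, -265.3), DH-1→DH-3 = (261, 12, -139.4).
Normal n = (DH-1→DH-2) × (DH-1→DH-3) = (-33478.6, -43454.3, -66423).
So ∂z/∂E = −n_x/n_z = −0.50402 and ∂z/∂N = −n_y/n_z = −0.65421.
Gradient magnitude |∇z| = √(a² + b²) = √(0.25404 + 0.42798) = 0.82585.
True dip = arctan(0.82585) = 39.6°, dipping toward NE (azimuth ≈ 038°).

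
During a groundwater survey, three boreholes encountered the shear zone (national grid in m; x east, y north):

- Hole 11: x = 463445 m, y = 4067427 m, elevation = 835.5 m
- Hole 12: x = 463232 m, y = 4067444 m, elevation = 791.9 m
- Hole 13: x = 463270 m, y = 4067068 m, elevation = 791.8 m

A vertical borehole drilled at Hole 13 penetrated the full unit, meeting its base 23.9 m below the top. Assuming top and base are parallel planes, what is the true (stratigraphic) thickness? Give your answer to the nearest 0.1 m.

23.4 m

Two edge vectors: Hole 11→Hole 12 = (-213, 17, -43.6), Hole 11→Hole 13 = (-175, -359, -43.7).
Normal n = (Hole 11→Hole 12) × (Hole 11→Hole 13) = (-16395.3, -1678.1, 79442).
So ∂z/∂x = −n_x/n_z = 0.20638 and ∂z/∂y = −n_y/n_z = 0.02112.
|∇z| = √(a²+b²) = 0.20746, so dip δ = arctan(0.20746) = 11.72°.
True thickness = vertical thickness × cos δ = 23.9 × cos 11.72° = 23.4 m.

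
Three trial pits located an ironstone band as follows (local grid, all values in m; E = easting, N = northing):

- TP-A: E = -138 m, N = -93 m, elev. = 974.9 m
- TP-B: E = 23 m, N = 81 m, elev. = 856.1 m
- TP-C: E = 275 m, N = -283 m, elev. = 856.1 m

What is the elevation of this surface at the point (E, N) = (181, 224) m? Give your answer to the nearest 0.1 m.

747.6 m

Let the plane be z = a·E + b·N + c.
TP-B−TP-A: 161a + 174b = −118.8;  TP-C−TP-A: 413a − 190b = −118.8.
Solving gives a = −0.42208, b = −0.29221.
Then c = 974.9 − a·-138 − b·-93 = 889.48.
At (181, 224): z = −76.4 − 65.5 + 889.48 = 747.6 m.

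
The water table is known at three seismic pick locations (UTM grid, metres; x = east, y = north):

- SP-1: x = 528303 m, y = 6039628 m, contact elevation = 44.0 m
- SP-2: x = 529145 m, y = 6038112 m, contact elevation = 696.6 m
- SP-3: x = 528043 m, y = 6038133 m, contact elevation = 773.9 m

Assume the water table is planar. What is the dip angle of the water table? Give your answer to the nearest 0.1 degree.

25.7°

Let the plane be z = a·x + b·y + c.
SP-2−SP-1: 842a − 1516b = 652.6;  SP-3−SP-1: −260a − 1495b = 729.9.
Solving gives a = −0.07919, b = −0.47446.
Gradient magnitude |∇z| = √(a² + b²) = √(0.00627 + 0.22511) = 0.48102.
True dip = arctan(0.48102) = 25.7°, dipping toward N (azimuth ≈ 009°).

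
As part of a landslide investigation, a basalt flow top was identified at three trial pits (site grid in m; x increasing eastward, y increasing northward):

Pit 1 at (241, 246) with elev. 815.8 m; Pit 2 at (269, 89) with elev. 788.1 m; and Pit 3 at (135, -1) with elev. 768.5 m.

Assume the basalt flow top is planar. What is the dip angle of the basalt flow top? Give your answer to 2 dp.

Let the plane be z = a·x + b·y + c.
Pit 2−Pit 1: 28a − 157b = −27.7;  Pit 3−Pit 1: −106a − 247b = −47.3.
Solving gives a = 0.02480, b = 0.18086.
Gradient magnitude |∇z| = √(a² + b²) = √(0.00061 + 0.03271) = 0.18255.
True dip = arctan(0.18255) = 10.35°, dipping toward S (azimuth ≈ 188°).

10.35°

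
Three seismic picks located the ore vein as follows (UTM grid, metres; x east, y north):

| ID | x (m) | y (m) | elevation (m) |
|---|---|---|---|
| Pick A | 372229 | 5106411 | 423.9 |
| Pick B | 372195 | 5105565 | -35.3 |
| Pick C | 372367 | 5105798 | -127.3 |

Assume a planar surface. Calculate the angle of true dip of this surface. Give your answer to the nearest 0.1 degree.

55.8°

Two edge vectors: Pick A→Pick B = (-34, -846, -459.2), Pick A→Pick C = (138, -613, -551.2).
Normal n = (Pick A→Pick B) × (Pick A→Pick C) = (184825.6, -82110.4, 137590).
So ∂z/∂x = −n_x/n_z = −1.34331 and ∂z/∂y = −n_y/n_z = 0.59678.
Gradient magnitude |∇z| = √(a² + b²) = √(1.80447 + 0.35614) = 1.46990.
True dip = arctan(1.46990) = 55.8°, dipping toward ESE (azimuth ≈ 114°).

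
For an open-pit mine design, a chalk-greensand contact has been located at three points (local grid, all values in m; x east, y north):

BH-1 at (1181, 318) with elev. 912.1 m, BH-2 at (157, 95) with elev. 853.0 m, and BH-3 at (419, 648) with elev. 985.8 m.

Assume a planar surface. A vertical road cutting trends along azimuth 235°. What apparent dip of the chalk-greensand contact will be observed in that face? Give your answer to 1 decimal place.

8.0°

Let the plane be z = a·x + b·y + c.
BH-2−BH-1: −1024a − 223b = −59.1;  BH-3−BH-1: −762a + 330b = 73.7.
Solving gives a = 0.00604, b = 0.23728.
Unit vector along 235° is (sin 235°, cos 235°) = (-0.8192, -0.5736).
Slope in that direction = a·(-0.8192) + b·(-0.5736) = −0.14105.
Apparent dip = arctan|0.14105| = 8.0° (true dip is 13.4°, so apparent ≤ true as expected).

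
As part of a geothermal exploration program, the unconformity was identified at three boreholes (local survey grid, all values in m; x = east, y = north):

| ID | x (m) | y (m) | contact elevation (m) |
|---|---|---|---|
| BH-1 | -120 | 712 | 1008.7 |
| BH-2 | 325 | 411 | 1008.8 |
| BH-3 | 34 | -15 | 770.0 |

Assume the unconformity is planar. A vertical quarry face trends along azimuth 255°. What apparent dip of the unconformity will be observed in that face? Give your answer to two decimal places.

Two edge vectors: BH-1→BH-2 = (445, -301, 0.1), BH-1→BH-3 = (154, -727, -238.7).
Normal n = (BH-1→BH-2) × (BH-1→BH-3) = (71921.4, 106236.9, -277161).
So ∂z/∂x = −n_x/n_z = 0.25949 and ∂z/∂y = −n_y/n_z = 0.38330.
Unit vector along 255° is (sin 255°, cos 255°) = (-0.9659, -0.2588).
Slope in that direction = a·(-0.9659) + b·(-0.2588) = −0.34986.
Apparent dip = arctan|0.34986| = 19.28° (true dip is 24.8°, so apparent ≤ true as expected).

19.28°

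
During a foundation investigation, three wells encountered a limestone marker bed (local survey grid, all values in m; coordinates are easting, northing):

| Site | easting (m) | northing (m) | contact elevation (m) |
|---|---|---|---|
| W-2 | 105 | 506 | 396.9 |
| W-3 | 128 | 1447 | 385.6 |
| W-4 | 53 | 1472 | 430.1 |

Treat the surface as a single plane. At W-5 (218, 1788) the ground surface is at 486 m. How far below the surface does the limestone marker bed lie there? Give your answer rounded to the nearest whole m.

Two edge vectors: W-2→W-3 = (23, 941, -11.3), W-2→W-4 = (-52, 966, 33.2).
Normal n = (W-2→W-3) × (W-2→W-4) = (42157, -176, 71150).
So ∂z/∂easting = −n_x/n_z = −0.59251 and ∂z/∂northing = −n_y/n_z = 0.00247.
Intercept c from W-2: 396.9 + 62.21 − 1.25 = 457.86.
At (218, 1788): z_contact = −129.2 + 4.4 + 457.86 = 333.1 m.
Depth below ground = 486 − 333.1 = 153 m.

153 m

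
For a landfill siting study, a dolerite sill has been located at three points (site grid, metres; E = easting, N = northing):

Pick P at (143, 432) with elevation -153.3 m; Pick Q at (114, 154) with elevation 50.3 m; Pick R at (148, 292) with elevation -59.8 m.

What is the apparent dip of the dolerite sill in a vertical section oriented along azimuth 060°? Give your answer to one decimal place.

Two edge vectors: Pick P→Pick Q = (-29, -278, 203.6), Pick P→Pick R = (5, -140, 93.5).
Normal n = (Pick P→Pick Q) × (Pick P→Pick R) = (2511, 3729.5, 5450).
So ∂z/∂E = −n_x/n_z = −0.46073 and ∂z/∂N = −n_y/n_z = −0.68431.
Unit vector along 060° is (sin 60°, cos 60°) = (0.8660, 0.5000).
Slope in that direction = a·(0.8660) + b·(0.5000) = −0.74116.
Apparent dip = arctan|0.74116| = 36.5° (true dip is 39.5°, so apparent ≤ true as expected).

36.5°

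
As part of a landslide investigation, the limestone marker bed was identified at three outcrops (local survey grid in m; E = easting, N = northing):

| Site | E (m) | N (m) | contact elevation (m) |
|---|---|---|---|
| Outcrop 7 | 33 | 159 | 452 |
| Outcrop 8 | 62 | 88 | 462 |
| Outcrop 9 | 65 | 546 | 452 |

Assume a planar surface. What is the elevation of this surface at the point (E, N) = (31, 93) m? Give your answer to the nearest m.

Let the plane be z = a·E + b·N + c.
Outcrop 8−Outcrop 7: 29a − 71b = 10;  Outcrop 9−Outcrop 7: 32a + 387b = 0.
Solving gives a = 0.28677, b = −0.02371.
Then c = 452 − a·33 − b·159 = 446.31.
At (31, 93): z = 8.9 − 2.2 + 446.31 = 453.0 m.

453 m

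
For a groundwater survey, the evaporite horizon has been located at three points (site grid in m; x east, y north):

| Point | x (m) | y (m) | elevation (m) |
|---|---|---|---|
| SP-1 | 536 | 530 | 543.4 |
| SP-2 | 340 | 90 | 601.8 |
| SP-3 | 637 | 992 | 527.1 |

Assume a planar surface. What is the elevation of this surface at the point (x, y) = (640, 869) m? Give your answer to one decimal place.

518.6 m

Two edge vectors: SP-1→SP-2 = (-196, -440, 58.4), SP-1→SP-3 = (101, 462, -16.3).
Normal n = (SP-1→SP-2) × (SP-1→SP-3) = (-19808.8, 2703.6, -46112).
So ∂z/∂x = −n_x/n_z = −0.42958 and ∂z/∂y = −n_y/n_z = 0.05863.
Intercept c from SP-1: 543.4 + 230.25 − 31.07 = 742.58.
At (640, 869): z = −274.9 + 51.0 + 742.58 = 518.6 m.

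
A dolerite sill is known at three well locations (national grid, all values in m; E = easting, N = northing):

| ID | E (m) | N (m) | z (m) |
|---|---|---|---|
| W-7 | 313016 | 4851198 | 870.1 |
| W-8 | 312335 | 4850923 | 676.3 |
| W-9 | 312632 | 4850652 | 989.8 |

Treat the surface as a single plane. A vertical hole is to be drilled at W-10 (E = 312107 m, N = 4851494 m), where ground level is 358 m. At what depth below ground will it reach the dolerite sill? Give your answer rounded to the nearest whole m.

Let the plane be z = a·E + b·N + c.
W-8−W-7: −681a − 275b = −193.8;  W-9−W-7: −384a − 546b = 119.7.
Solving gives a = 0.52110725, b = −0.58572378.
Then c = 870.1 − a·313016 − b·4851198 = 2679217.24.
At (312107, 4851494): z_contact = 162641.2 − 2841635.4 + 2679217.24 = 223.0 m.
Depth below ground = 358 − 223.0 = 135 m.

135 m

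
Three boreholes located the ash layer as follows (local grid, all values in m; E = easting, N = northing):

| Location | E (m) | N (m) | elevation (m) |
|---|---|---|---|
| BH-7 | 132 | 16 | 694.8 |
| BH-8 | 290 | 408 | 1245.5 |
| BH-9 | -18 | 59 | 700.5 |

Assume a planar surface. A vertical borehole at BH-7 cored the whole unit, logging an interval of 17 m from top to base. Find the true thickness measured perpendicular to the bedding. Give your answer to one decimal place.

Two edge vectors: BH-7→BH-8 = (158, 392, 550.7), BH-7→BH-9 = (-150, 43, 5.7).
Normal n = (BH-7→BH-8) × (BH-7→BH-9) = (-21445.7, -83505.6, 65594).
So ∂z/∂E = −n_x/n_z = 0.32695 and ∂z/∂N = −n_y/n_z = 1.27307.
|∇z| = √(a²+b²) = 1.31438, so dip δ = arctan(1.31438) = 52.74°.
True thickness = vertical thickness × cos δ = 17 × cos 52.74° = 10.3 m.

10.3 m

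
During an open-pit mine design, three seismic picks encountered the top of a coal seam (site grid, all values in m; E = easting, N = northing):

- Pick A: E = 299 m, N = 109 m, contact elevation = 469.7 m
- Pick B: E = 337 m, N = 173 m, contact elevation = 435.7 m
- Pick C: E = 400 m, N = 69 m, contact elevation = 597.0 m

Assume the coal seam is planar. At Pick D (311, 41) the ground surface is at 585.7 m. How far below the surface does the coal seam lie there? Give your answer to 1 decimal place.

Let the plane be z = a·E + b·N + c.
Pick B−Pick A: 38a + 64b = −34;  Pick C−Pick A: 101a − 40b = 127.3.
Solving gives a = 0.85010, b = −1.03600.
Then c = 469.7 − a·299 − b·109 = 328.44.
At (311, 41): z_contact = 264.38 − 42.48 + 328.44 = 550.35 m.
Depth below ground = 585.7 − 550.35 = 35.4 m.

35.4 m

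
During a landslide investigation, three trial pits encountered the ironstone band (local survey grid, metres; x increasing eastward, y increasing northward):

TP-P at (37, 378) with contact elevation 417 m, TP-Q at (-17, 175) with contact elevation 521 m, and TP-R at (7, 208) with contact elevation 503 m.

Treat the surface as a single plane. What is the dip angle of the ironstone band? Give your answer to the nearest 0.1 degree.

26.5°

Let the plane be z = a·x + b·y + c.
TP-Q−TP-P: −54a − 203b = 104;  TP-R−TP-P: −30a − 170b = 86.
Solving gives a = −0.07184, b = −0.49320.
Gradient magnitude |∇z| = √(a² + b²) = √(0.00516 + 0.24325) = 0.49841.
True dip = arctan(0.49841) = 26.5°, dipping toward N (azimuth ≈ 008°).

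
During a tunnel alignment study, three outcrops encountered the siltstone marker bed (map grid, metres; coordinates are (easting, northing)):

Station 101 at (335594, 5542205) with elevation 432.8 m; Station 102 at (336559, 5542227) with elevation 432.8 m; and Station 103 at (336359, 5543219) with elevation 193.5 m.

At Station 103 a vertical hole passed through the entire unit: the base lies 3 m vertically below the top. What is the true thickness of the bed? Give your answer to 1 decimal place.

Let the plane be z = a·E + b·N + c.
Station 102−Station 101: 965a + 22b = 0;  Station 103−Station 101: 765a + 1014b = −239.3.
Solving gives a = 0.00547, b = −0.24013.
|∇z| = √(a²+b²) = 0.24019, so dip δ = arctan(0.24019) = 13.51°.
True thickness = vertical thickness × cos δ = 3 × cos 13.51° = 2.9 m.

2.9 m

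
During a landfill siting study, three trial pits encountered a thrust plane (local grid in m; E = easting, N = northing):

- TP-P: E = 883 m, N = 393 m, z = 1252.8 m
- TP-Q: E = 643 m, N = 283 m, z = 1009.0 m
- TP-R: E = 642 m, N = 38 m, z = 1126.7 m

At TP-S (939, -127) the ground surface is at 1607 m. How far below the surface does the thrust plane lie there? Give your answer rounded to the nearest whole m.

Two edge vectors: TP-P→TP-Q = (-240, -110, -243.8), TP-P→TP-R = (-241, -355, -126.1).
Normal n = (TP-P→TP-Q) × (TP-P→TP-R) = (-72678, 28491.8, 58690).
So ∂z/∂E = −n_x/n_z = 1.23834 and ∂z/∂N = −n_y/n_z = −0.48546.
Intercept c from TP-P: 1252.8 − 1093.45 + 190.79 = 350.14.
At (939, -127): z_contact = 1162.8 + 61.7 + 350.14 = 1574.6 m.
Depth below ground = 1607 − 1574.6 = 32 m.

32 m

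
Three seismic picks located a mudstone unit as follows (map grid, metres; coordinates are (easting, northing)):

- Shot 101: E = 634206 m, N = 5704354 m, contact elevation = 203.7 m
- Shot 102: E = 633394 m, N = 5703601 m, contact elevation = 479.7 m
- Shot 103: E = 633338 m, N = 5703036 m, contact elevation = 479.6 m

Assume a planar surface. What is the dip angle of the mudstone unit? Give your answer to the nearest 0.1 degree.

Two edge vectors: Shot 101→Shot 102 = (-812, -753, 276), Shot 101→Shot 103 = (-868, -1318, 275.9).
Normal n = (Shot 101→Shot 102) × (Shot 101→Shot 103) = (156015.3, -15537.2, 416612).
So ∂z/∂E = −n_x/n_z = −0.37449 and ∂z/∂N = −n_y/n_z = 0.03729.
Gradient magnitude |∇z| = √(a² + b²) = √(0.14024 + 0.00139) = 0.37634.
True dip = arctan(0.37634) = 20.6°, dipping toward E (azimuth ≈ 096°).

20.6°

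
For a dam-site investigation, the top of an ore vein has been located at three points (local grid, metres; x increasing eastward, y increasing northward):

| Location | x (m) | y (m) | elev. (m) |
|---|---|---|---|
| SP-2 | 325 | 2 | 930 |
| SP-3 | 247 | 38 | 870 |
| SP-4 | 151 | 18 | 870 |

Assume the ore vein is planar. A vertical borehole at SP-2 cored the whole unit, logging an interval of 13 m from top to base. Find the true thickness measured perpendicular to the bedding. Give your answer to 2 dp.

Two edge vectors: SP-2→SP-3 = (-78, 36, -60), SP-2→SP-4 = (-174, 16, -60).
Normal n = (SP-2→SP-3) × (SP-2→SP-4) = (-1200, 5760, 5016).
So ∂z/∂x = −n_x/n_z = 0.23923 and ∂z/∂y = −n_y/n_z = −1.14833.
|∇z| = √(a²+b²) = 1.17298, so dip δ = arctan(1.17298) = 49.55°.
True thickness = vertical thickness × cos δ = 13 × cos 49.55° = 8.43 m.

8.43 m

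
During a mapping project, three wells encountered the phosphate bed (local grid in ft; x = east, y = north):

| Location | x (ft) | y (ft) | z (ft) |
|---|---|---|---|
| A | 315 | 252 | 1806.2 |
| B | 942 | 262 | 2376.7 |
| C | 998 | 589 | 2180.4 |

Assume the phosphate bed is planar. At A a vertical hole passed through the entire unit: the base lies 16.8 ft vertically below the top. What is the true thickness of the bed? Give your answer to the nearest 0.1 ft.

10.8 ft

Two edge vectors: A→B = (627, 10, 570.5), A→C = (683, 337, 374.2).
Normal n = (A→B) × (A→C) = (-188516.5, 155028.1, 204469).
So ∂z/∂x = −n_x/n_z = 0.92198 and ∂z/∂y = −n_y/n_z = −0.75820.
|∇z| = √(a²+b²) = 1.19370, so dip δ = arctan(1.19370) = 50.05°.
True thickness = vertical thickness × cos δ = 16.8 × cos 50.05° = 10.8 ft.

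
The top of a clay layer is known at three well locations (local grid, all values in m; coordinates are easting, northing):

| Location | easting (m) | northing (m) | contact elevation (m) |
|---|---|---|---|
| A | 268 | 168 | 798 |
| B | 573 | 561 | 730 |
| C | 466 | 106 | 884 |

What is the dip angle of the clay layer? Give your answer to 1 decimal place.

Two edge vectors: A→B = (305, 393, -68), A→C = (198, -62, 86).
Normal n = (A→B) × (A→C) = (29582, -39694, -96724).
So ∂z/∂easting = −n_x/n_z = 0.30584 and ∂z/∂northing = −n_y/n_z = −0.41038.
Gradient magnitude |∇z| = √(a² + b²) = √(0.09354 + 0.16842) = 0.51181.
True dip = arctan(0.51181) = 27.1°, dipping toward NW (azimuth ≈ 323°).

27.1°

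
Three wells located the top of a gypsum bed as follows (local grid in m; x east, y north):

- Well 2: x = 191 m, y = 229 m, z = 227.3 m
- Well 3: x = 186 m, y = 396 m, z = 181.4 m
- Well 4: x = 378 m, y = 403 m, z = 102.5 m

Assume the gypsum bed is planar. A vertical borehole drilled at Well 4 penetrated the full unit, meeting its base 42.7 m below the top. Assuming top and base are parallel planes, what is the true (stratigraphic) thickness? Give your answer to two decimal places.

38.30 m

Two edge vectors: Well 2→Well 3 = (-5, 167, -45.9), Well 2→Well 4 = (187, 174, -124.8).
Normal n = (Well 2→Well 3) × (Well 2→Well 4) = (-12855, -9207.3, -32099).
So ∂z/∂x = −n_x/n_z = −0.40048 and ∂z/∂y = −n_y/n_z = −0.28684.
|∇z| = √(a²+b²) = 0.49261, so dip δ = arctan(0.49261) = 26.23°.
True thickness = vertical thickness × cos δ = 42.7 × cos 26.23° = 38.30 m.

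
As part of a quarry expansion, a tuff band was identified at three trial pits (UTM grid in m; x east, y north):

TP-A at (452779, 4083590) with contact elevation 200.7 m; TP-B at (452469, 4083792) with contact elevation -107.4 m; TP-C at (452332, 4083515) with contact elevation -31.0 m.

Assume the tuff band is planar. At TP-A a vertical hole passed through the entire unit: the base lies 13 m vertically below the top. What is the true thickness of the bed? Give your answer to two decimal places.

Let the plane be z = a·x + b·y + c.
TP-B−TP-A: −310a + 202b = −308.1;  TP-C−TP-A: −447a − 75b = −231.7.
Solving gives a = 0.61572, b = −0.58034.
|∇z| = √(a²+b²) = 0.84611, so dip δ = arctan(0.84611) = 40.23°.
True thickness = vertical thickness × cos δ = 13 × cos 40.23° = 9.92 m.

9.92 m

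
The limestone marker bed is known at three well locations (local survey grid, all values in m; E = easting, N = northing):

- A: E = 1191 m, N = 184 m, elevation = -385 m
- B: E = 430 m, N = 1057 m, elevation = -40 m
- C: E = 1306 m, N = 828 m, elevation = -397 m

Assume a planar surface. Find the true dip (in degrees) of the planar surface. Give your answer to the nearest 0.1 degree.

21.7°

Let the plane be z = a·E + b·N + c.
B−A: −761a + 873b = 345;  C−A: 115a + 644b = −12.
Solving gives a = −0.39401, b = 0.05173.
Gradient magnitude |∇z| = √(a² + b²) = √(0.15525 + 0.00268) = 0.39739.
True dip = arctan(0.39739) = 21.7°, dipping toward E (azimuth ≈ 097°).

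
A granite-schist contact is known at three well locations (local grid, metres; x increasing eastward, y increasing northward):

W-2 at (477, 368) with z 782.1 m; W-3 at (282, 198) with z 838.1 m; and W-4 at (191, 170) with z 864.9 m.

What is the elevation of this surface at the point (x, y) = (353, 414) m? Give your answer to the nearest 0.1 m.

Two edge vectors: W-2→W-3 = (-195, -170, 56), W-2→W-4 = (-286, -198, 82.8).
Normal n = (W-2→W-3) × (W-2→W-4) = (-2988, 130, -10010).
So ∂z/∂x = −n_x/n_z = −0.29850 and ∂z/∂y = −n_y/n_z = 0.01299.
Intercept c from W-2: 782.1 + 142.39 − 4.78 = 919.71.
At (353, 414): z = −105.4 + 5.4 + 919.71 = 819.7 m.

819.7 m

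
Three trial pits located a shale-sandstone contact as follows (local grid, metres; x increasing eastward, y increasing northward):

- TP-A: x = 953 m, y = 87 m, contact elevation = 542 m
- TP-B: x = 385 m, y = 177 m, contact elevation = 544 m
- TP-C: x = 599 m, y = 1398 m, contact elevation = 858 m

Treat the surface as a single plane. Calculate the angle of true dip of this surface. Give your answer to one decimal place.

14.2°

Two edge vectors: TP-A→TP-B = (-568, 90, 2), TP-A→TP-C = (-354, 1311, 316).
Normal n = (TP-A→TP-B) × (TP-A→TP-C) = (25818, 178780, -712788).
So ∂z/∂x = −n_x/n_z = 0.03622 and ∂z/∂y = −n_y/n_z = 0.25082.
Gradient magnitude |∇z| = √(a² + b²) = √(0.00131 + 0.06291) = 0.25342.
True dip = arctan(0.25342) = 14.2°, dipping toward S (azimuth ≈ 188°).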